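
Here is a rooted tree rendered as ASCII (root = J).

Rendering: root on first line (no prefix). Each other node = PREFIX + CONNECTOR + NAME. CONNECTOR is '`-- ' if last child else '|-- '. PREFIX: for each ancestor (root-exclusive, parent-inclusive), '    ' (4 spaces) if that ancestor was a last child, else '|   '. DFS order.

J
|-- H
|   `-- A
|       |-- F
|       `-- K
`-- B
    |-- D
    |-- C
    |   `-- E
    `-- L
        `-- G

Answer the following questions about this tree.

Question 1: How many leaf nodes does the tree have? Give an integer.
Leaves (nodes with no children): D, E, F, G, K

Answer: 5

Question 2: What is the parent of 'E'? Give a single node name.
Answer: C

Derivation:
Scan adjacency: E appears as child of C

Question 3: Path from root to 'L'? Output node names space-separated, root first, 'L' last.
Walk down from root: J -> B -> L

Answer: J B L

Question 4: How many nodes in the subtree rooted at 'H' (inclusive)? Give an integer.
Answer: 4

Derivation:
Subtree rooted at H contains: A, F, H, K
Count = 4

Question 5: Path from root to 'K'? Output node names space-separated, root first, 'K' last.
Walk down from root: J -> H -> A -> K

Answer: J H A K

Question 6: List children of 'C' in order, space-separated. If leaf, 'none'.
Answer: E

Derivation:
Node C's children (from adjacency): E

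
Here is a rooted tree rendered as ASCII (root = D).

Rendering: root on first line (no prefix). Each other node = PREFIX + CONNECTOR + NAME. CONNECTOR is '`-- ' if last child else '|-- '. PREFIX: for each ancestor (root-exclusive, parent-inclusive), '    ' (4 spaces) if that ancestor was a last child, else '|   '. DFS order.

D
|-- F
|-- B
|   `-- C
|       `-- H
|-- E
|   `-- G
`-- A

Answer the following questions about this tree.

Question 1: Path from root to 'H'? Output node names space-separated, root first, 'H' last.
Walk down from root: D -> B -> C -> H

Answer: D B C H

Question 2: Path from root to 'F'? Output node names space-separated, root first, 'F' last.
Walk down from root: D -> F

Answer: D F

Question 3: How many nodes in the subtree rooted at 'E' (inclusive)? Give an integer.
Subtree rooted at E contains: E, G
Count = 2

Answer: 2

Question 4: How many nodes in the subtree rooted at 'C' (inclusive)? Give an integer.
Subtree rooted at C contains: C, H
Count = 2

Answer: 2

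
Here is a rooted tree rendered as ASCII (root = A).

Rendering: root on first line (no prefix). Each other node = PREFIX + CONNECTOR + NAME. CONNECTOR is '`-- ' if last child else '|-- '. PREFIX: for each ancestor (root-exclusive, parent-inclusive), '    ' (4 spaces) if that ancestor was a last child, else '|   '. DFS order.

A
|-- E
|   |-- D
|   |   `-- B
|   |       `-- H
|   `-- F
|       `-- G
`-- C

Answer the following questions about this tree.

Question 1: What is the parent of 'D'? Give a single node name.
Answer: E

Derivation:
Scan adjacency: D appears as child of E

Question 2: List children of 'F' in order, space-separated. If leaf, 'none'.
Node F's children (from adjacency): G

Answer: G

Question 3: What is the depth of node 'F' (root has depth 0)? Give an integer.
Path from root to F: A -> E -> F
Depth = number of edges = 2

Answer: 2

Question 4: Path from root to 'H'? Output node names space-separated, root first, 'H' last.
Answer: A E D B H

Derivation:
Walk down from root: A -> E -> D -> B -> H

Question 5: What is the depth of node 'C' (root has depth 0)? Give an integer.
Answer: 1

Derivation:
Path from root to C: A -> C
Depth = number of edges = 1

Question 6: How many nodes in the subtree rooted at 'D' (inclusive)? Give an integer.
Answer: 3

Derivation:
Subtree rooted at D contains: B, D, H
Count = 3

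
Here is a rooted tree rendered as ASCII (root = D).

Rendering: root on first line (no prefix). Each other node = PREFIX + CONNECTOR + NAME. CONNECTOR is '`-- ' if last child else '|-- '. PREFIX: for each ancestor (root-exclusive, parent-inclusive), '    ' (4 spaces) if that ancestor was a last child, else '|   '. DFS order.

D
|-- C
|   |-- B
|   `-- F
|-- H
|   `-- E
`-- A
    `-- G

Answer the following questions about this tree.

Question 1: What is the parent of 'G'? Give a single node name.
Answer: A

Derivation:
Scan adjacency: G appears as child of A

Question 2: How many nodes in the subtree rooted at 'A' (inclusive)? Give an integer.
Answer: 2

Derivation:
Subtree rooted at A contains: A, G
Count = 2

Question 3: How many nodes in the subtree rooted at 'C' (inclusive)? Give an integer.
Subtree rooted at C contains: B, C, F
Count = 3

Answer: 3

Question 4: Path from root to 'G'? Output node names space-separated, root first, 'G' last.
Walk down from root: D -> A -> G

Answer: D A G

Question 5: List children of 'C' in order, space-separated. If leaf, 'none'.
Node C's children (from adjacency): B, F

Answer: B F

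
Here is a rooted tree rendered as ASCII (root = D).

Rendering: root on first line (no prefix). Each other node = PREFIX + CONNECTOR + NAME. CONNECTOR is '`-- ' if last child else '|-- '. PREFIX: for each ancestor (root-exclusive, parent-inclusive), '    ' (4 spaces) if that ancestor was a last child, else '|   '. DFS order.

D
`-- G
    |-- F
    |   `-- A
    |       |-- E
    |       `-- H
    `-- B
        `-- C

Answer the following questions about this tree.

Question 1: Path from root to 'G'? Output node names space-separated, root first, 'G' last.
Walk down from root: D -> G

Answer: D G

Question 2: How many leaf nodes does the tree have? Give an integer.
Answer: 3

Derivation:
Leaves (nodes with no children): C, E, H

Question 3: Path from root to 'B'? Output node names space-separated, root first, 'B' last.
Answer: D G B

Derivation:
Walk down from root: D -> G -> B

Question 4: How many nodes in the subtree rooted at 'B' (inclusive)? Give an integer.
Answer: 2

Derivation:
Subtree rooted at B contains: B, C
Count = 2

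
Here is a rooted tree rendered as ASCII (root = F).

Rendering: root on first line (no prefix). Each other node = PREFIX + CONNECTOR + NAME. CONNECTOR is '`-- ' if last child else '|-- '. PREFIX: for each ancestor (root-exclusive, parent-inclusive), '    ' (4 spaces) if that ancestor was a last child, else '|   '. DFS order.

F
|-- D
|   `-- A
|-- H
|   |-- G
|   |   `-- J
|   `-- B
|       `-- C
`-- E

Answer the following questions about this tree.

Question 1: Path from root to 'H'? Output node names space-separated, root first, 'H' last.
Answer: F H

Derivation:
Walk down from root: F -> H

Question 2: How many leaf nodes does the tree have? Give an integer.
Leaves (nodes with no children): A, C, E, J

Answer: 4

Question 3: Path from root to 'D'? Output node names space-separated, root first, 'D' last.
Answer: F D

Derivation:
Walk down from root: F -> D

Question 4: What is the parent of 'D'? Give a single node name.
Answer: F

Derivation:
Scan adjacency: D appears as child of F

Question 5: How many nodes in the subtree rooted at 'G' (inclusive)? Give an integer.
Subtree rooted at G contains: G, J
Count = 2

Answer: 2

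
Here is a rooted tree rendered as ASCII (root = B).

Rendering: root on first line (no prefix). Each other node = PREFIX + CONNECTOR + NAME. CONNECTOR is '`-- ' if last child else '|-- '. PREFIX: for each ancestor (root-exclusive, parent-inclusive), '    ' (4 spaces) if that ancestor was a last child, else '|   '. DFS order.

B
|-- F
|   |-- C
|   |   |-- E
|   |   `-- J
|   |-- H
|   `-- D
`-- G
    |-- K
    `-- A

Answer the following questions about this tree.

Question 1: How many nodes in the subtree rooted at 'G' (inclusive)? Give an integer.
Subtree rooted at G contains: A, G, K
Count = 3

Answer: 3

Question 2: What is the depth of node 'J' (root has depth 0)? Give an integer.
Path from root to J: B -> F -> C -> J
Depth = number of edges = 3

Answer: 3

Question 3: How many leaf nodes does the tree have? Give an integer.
Leaves (nodes with no children): A, D, E, H, J, K

Answer: 6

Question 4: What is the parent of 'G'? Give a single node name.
Answer: B

Derivation:
Scan adjacency: G appears as child of B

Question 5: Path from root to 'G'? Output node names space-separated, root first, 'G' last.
Answer: B G

Derivation:
Walk down from root: B -> G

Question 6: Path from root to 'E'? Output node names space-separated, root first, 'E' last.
Answer: B F C E

Derivation:
Walk down from root: B -> F -> C -> E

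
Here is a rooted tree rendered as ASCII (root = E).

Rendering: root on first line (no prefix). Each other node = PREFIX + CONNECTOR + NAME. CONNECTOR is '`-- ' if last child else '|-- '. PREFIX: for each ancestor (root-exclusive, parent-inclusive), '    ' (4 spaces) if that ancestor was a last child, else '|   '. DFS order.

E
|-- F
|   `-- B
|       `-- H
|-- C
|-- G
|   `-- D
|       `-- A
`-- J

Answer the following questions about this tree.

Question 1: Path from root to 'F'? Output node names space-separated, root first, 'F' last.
Answer: E F

Derivation:
Walk down from root: E -> F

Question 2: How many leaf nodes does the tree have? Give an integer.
Leaves (nodes with no children): A, C, H, J

Answer: 4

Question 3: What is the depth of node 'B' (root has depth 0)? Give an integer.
Answer: 2

Derivation:
Path from root to B: E -> F -> B
Depth = number of edges = 2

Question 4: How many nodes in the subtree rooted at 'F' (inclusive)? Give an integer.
Answer: 3

Derivation:
Subtree rooted at F contains: B, F, H
Count = 3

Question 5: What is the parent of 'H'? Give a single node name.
Scan adjacency: H appears as child of B

Answer: B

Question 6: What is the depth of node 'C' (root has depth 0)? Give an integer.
Answer: 1

Derivation:
Path from root to C: E -> C
Depth = number of edges = 1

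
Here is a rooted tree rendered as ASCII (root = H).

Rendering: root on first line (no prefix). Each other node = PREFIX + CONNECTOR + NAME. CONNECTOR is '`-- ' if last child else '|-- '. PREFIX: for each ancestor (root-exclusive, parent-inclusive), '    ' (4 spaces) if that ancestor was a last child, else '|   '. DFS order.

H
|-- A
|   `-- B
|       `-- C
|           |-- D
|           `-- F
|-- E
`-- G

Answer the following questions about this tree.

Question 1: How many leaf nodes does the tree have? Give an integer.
Leaves (nodes with no children): D, E, F, G

Answer: 4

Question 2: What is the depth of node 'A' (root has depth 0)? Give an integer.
Path from root to A: H -> A
Depth = number of edges = 1

Answer: 1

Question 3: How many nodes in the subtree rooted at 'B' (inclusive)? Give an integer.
Subtree rooted at B contains: B, C, D, F
Count = 4

Answer: 4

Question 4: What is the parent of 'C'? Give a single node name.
Scan adjacency: C appears as child of B

Answer: B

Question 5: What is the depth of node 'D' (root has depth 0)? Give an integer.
Path from root to D: H -> A -> B -> C -> D
Depth = number of edges = 4

Answer: 4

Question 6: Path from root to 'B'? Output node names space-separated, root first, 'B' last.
Answer: H A B

Derivation:
Walk down from root: H -> A -> B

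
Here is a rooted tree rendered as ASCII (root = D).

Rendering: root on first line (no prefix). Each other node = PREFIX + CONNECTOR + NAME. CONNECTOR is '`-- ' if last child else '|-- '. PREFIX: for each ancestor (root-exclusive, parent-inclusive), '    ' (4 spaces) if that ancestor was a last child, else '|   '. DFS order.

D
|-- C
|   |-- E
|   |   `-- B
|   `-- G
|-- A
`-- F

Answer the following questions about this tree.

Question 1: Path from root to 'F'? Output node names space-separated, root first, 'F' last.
Walk down from root: D -> F

Answer: D F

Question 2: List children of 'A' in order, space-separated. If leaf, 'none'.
Node A's children (from adjacency): (leaf)

Answer: none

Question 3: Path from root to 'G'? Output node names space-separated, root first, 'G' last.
Answer: D C G

Derivation:
Walk down from root: D -> C -> G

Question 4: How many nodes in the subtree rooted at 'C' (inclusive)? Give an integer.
Answer: 4

Derivation:
Subtree rooted at C contains: B, C, E, G
Count = 4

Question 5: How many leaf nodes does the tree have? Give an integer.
Leaves (nodes with no children): A, B, F, G

Answer: 4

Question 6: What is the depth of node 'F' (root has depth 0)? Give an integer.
Answer: 1

Derivation:
Path from root to F: D -> F
Depth = number of edges = 1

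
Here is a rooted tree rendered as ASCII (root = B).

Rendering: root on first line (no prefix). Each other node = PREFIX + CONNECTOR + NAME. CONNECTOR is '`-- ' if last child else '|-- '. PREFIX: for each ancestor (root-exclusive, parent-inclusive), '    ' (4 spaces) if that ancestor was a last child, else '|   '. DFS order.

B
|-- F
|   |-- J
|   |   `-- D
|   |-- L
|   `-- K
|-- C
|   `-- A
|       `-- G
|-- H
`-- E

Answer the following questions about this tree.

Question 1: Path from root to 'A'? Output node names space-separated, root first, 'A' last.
Answer: B C A

Derivation:
Walk down from root: B -> C -> A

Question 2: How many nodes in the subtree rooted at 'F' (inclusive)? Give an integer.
Subtree rooted at F contains: D, F, J, K, L
Count = 5

Answer: 5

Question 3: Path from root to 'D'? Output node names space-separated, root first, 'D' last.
Answer: B F J D

Derivation:
Walk down from root: B -> F -> J -> D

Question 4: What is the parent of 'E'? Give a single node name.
Scan adjacency: E appears as child of B

Answer: B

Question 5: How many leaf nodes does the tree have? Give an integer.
Leaves (nodes with no children): D, E, G, H, K, L

Answer: 6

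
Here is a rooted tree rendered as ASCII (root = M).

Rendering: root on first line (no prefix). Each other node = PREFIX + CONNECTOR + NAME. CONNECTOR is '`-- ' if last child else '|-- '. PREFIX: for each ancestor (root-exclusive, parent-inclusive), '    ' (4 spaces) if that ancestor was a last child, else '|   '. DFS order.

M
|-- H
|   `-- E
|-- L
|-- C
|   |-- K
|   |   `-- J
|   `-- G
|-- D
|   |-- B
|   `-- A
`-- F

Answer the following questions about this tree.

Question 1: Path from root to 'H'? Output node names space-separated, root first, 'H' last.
Walk down from root: M -> H

Answer: M H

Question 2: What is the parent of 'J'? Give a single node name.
Scan adjacency: J appears as child of K

Answer: K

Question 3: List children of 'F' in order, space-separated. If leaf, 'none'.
Node F's children (from adjacency): (leaf)

Answer: none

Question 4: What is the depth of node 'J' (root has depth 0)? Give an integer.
Path from root to J: M -> C -> K -> J
Depth = number of edges = 3

Answer: 3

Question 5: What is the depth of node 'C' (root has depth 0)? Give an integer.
Path from root to C: M -> C
Depth = number of edges = 1

Answer: 1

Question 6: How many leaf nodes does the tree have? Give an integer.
Leaves (nodes with no children): A, B, E, F, G, J, L

Answer: 7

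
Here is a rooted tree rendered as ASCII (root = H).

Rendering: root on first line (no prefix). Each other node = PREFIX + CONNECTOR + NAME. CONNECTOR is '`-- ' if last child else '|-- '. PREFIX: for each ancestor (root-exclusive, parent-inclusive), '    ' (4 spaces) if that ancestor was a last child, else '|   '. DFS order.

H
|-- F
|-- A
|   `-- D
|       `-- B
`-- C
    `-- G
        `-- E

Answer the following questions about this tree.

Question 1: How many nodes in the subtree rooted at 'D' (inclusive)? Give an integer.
Subtree rooted at D contains: B, D
Count = 2

Answer: 2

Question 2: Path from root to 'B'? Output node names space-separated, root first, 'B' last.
Walk down from root: H -> A -> D -> B

Answer: H A D B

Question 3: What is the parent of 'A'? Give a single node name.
Scan adjacency: A appears as child of H

Answer: H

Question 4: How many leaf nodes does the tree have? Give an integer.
Leaves (nodes with no children): B, E, F

Answer: 3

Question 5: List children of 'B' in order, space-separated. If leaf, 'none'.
Answer: none

Derivation:
Node B's children (from adjacency): (leaf)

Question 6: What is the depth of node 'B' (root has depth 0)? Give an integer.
Path from root to B: H -> A -> D -> B
Depth = number of edges = 3

Answer: 3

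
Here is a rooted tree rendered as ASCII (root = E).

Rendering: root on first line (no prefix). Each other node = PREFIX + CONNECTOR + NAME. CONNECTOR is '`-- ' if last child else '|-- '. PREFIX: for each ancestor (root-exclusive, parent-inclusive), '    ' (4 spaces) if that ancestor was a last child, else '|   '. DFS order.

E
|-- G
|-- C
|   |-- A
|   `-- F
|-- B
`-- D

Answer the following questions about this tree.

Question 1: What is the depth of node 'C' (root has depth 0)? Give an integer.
Path from root to C: E -> C
Depth = number of edges = 1

Answer: 1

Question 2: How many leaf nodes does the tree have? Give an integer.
Answer: 5

Derivation:
Leaves (nodes with no children): A, B, D, F, G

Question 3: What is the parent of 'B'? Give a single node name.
Scan adjacency: B appears as child of E

Answer: E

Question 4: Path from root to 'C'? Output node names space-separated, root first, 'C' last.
Walk down from root: E -> C

Answer: E C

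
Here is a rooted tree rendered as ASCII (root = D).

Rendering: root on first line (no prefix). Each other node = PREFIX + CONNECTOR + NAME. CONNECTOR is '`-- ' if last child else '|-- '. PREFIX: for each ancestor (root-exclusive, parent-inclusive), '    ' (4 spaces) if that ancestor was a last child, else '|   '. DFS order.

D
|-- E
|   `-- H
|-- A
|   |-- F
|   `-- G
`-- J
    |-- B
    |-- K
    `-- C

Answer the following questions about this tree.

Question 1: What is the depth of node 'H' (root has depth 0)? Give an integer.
Path from root to H: D -> E -> H
Depth = number of edges = 2

Answer: 2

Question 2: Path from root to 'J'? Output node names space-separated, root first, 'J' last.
Answer: D J

Derivation:
Walk down from root: D -> J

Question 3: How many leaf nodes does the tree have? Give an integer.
Answer: 6

Derivation:
Leaves (nodes with no children): B, C, F, G, H, K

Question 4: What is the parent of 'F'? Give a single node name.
Scan adjacency: F appears as child of A

Answer: A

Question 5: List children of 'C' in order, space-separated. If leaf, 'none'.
Answer: none

Derivation:
Node C's children (from adjacency): (leaf)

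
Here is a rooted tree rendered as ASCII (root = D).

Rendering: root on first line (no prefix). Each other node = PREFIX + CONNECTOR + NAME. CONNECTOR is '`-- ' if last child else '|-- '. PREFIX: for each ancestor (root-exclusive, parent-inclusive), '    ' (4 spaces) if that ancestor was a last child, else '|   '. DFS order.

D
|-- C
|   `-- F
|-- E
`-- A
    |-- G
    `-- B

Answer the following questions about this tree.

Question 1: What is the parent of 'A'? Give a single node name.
Answer: D

Derivation:
Scan adjacency: A appears as child of D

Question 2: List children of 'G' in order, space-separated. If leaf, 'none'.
Node G's children (from adjacency): (leaf)

Answer: none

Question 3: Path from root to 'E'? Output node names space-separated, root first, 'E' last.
Answer: D E

Derivation:
Walk down from root: D -> E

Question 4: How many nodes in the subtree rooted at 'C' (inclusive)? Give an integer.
Answer: 2

Derivation:
Subtree rooted at C contains: C, F
Count = 2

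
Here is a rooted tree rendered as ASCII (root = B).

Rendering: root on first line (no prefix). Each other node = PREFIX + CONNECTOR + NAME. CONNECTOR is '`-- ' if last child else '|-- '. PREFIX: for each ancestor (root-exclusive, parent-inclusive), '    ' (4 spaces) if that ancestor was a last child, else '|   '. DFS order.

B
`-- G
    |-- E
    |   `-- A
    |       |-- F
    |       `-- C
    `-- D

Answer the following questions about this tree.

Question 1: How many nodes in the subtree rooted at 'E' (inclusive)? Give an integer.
Subtree rooted at E contains: A, C, E, F
Count = 4

Answer: 4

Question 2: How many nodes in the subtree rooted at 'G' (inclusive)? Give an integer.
Answer: 6

Derivation:
Subtree rooted at G contains: A, C, D, E, F, G
Count = 6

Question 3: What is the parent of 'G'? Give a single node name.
Scan adjacency: G appears as child of B

Answer: B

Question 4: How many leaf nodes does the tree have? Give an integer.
Answer: 3

Derivation:
Leaves (nodes with no children): C, D, F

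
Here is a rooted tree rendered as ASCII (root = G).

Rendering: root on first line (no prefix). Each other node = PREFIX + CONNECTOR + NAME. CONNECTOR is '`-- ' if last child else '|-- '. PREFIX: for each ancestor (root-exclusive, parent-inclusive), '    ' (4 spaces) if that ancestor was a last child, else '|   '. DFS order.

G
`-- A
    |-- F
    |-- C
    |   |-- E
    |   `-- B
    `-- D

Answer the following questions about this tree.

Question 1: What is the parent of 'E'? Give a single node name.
Answer: C

Derivation:
Scan adjacency: E appears as child of C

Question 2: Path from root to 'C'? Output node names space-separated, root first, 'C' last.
Answer: G A C

Derivation:
Walk down from root: G -> A -> C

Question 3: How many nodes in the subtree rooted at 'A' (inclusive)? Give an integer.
Answer: 6

Derivation:
Subtree rooted at A contains: A, B, C, D, E, F
Count = 6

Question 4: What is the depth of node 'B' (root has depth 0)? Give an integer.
Path from root to B: G -> A -> C -> B
Depth = number of edges = 3

Answer: 3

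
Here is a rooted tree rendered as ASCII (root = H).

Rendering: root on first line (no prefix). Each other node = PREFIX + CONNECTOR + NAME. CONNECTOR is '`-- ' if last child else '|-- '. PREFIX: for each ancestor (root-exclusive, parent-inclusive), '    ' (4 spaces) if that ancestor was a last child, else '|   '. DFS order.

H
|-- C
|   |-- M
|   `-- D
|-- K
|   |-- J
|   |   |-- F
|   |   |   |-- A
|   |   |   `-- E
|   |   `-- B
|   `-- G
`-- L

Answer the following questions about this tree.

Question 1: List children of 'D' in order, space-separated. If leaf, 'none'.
Answer: none

Derivation:
Node D's children (from adjacency): (leaf)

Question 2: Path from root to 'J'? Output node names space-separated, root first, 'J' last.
Answer: H K J

Derivation:
Walk down from root: H -> K -> J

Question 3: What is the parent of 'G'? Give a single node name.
Answer: K

Derivation:
Scan adjacency: G appears as child of K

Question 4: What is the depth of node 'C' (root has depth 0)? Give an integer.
Path from root to C: H -> C
Depth = number of edges = 1

Answer: 1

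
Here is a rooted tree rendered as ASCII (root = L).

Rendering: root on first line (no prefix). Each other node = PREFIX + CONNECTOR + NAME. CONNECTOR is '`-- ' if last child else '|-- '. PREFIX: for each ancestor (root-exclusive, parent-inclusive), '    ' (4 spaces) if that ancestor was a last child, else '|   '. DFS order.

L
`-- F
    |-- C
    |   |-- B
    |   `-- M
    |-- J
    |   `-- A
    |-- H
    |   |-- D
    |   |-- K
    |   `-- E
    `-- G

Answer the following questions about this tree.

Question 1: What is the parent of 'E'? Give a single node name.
Scan adjacency: E appears as child of H

Answer: H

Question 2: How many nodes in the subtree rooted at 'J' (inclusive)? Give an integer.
Subtree rooted at J contains: A, J
Count = 2

Answer: 2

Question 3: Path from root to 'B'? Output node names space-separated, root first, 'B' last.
Walk down from root: L -> F -> C -> B

Answer: L F C B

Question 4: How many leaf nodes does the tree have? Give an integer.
Answer: 7

Derivation:
Leaves (nodes with no children): A, B, D, E, G, K, M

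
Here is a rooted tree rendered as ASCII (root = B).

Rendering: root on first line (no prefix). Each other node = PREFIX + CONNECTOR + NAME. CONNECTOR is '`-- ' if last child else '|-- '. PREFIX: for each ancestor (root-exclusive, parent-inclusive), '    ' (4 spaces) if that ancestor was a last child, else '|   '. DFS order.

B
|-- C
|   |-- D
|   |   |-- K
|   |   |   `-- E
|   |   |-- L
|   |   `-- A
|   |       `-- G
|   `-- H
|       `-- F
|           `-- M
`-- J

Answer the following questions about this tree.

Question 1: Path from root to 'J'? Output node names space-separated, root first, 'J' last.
Walk down from root: B -> J

Answer: B J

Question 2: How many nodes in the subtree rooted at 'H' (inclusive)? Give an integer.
Subtree rooted at H contains: F, H, M
Count = 3

Answer: 3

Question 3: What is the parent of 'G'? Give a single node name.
Scan adjacency: G appears as child of A

Answer: A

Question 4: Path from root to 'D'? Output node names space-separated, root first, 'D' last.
Answer: B C D

Derivation:
Walk down from root: B -> C -> D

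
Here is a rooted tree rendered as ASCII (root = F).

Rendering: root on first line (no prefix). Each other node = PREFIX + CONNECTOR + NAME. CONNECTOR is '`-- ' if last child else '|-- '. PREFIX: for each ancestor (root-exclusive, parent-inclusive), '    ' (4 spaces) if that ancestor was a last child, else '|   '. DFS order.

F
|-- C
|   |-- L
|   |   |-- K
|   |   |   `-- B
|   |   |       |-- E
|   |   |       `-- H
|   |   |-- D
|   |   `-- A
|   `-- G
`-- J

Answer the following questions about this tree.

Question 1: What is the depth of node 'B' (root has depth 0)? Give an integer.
Answer: 4

Derivation:
Path from root to B: F -> C -> L -> K -> B
Depth = number of edges = 4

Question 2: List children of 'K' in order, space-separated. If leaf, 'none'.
Node K's children (from adjacency): B

Answer: B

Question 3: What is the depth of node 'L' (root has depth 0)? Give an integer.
Path from root to L: F -> C -> L
Depth = number of edges = 2

Answer: 2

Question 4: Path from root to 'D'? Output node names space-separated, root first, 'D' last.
Answer: F C L D

Derivation:
Walk down from root: F -> C -> L -> D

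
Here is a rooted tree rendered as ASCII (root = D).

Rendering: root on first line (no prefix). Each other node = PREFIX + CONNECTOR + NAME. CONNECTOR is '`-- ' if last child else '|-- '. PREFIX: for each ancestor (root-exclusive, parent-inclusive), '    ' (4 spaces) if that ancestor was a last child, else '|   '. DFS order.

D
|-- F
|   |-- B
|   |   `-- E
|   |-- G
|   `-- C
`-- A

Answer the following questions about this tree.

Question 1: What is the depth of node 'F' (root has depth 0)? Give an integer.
Path from root to F: D -> F
Depth = number of edges = 1

Answer: 1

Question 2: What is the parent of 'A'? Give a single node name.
Answer: D

Derivation:
Scan adjacency: A appears as child of D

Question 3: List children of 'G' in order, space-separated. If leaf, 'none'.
Node G's children (from adjacency): (leaf)

Answer: none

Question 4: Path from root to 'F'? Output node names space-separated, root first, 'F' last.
Answer: D F

Derivation:
Walk down from root: D -> F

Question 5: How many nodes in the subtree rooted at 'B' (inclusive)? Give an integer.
Subtree rooted at B contains: B, E
Count = 2

Answer: 2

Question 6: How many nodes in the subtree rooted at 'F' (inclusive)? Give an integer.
Subtree rooted at F contains: B, C, E, F, G
Count = 5

Answer: 5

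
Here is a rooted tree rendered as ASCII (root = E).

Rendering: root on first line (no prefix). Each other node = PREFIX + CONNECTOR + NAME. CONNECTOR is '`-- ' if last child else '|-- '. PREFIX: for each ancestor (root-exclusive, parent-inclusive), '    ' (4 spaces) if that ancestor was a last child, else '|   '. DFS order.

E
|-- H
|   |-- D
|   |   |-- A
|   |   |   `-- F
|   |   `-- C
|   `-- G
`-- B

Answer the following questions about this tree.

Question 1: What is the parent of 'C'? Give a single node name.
Answer: D

Derivation:
Scan adjacency: C appears as child of D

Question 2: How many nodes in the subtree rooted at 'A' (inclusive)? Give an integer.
Subtree rooted at A contains: A, F
Count = 2

Answer: 2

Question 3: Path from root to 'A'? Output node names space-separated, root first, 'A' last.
Walk down from root: E -> H -> D -> A

Answer: E H D A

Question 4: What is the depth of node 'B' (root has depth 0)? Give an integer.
Answer: 1

Derivation:
Path from root to B: E -> B
Depth = number of edges = 1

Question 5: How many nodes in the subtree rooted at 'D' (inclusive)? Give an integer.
Answer: 4

Derivation:
Subtree rooted at D contains: A, C, D, F
Count = 4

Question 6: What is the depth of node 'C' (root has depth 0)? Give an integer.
Answer: 3

Derivation:
Path from root to C: E -> H -> D -> C
Depth = number of edges = 3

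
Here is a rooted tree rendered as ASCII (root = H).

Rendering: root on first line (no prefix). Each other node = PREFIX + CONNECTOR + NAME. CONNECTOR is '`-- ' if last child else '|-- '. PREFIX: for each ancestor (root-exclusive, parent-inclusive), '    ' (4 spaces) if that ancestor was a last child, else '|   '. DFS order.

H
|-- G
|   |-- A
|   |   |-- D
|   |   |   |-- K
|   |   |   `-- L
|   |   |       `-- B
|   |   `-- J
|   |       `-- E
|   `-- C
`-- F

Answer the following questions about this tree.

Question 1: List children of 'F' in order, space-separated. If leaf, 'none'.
Node F's children (from adjacency): (leaf)

Answer: none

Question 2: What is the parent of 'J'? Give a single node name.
Answer: A

Derivation:
Scan adjacency: J appears as child of A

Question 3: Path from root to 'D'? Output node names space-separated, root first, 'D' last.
Walk down from root: H -> G -> A -> D

Answer: H G A D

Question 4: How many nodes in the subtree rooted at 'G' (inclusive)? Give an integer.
Subtree rooted at G contains: A, B, C, D, E, G, J, K, L
Count = 9

Answer: 9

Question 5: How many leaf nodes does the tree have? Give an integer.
Leaves (nodes with no children): B, C, E, F, K

Answer: 5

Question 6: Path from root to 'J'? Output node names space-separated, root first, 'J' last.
Walk down from root: H -> G -> A -> J

Answer: H G A J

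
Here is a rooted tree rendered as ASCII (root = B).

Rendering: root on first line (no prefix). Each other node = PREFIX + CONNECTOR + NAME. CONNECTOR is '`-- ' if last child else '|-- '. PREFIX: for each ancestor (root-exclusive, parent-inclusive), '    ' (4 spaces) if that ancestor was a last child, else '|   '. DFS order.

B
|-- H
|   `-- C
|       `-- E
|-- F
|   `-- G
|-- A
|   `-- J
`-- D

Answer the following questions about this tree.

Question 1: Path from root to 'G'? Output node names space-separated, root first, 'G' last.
Answer: B F G

Derivation:
Walk down from root: B -> F -> G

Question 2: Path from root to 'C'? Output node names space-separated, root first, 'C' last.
Walk down from root: B -> H -> C

Answer: B H C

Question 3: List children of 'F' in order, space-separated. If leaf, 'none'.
Answer: G

Derivation:
Node F's children (from adjacency): G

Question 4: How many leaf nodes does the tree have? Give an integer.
Leaves (nodes with no children): D, E, G, J

Answer: 4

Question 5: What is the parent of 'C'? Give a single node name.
Answer: H

Derivation:
Scan adjacency: C appears as child of H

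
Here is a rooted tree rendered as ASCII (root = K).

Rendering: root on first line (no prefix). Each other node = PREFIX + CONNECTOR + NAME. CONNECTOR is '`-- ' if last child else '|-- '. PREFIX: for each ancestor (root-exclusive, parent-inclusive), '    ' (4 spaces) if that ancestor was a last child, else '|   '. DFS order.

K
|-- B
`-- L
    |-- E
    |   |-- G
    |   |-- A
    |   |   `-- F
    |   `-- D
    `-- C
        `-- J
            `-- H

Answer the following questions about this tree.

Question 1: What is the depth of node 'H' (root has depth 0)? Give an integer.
Answer: 4

Derivation:
Path from root to H: K -> L -> C -> J -> H
Depth = number of edges = 4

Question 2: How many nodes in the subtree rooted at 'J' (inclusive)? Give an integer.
Answer: 2

Derivation:
Subtree rooted at J contains: H, J
Count = 2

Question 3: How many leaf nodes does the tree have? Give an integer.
Leaves (nodes with no children): B, D, F, G, H

Answer: 5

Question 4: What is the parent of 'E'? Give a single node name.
Answer: L

Derivation:
Scan adjacency: E appears as child of L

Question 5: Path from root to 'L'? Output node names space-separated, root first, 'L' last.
Answer: K L

Derivation:
Walk down from root: K -> L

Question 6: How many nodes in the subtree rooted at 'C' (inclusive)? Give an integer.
Answer: 3

Derivation:
Subtree rooted at C contains: C, H, J
Count = 3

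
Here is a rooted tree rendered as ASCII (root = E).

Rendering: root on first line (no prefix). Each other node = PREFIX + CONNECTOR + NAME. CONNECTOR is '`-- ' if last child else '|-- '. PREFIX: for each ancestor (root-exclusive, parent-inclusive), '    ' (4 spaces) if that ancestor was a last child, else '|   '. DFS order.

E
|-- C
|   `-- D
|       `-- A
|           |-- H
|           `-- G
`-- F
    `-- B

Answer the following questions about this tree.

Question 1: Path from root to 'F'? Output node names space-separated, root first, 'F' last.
Walk down from root: E -> F

Answer: E F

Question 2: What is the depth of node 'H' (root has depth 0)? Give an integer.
Path from root to H: E -> C -> D -> A -> H
Depth = number of edges = 4

Answer: 4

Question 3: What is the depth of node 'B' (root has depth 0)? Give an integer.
Path from root to B: E -> F -> B
Depth = number of edges = 2

Answer: 2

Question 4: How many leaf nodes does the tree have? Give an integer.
Leaves (nodes with no children): B, G, H

Answer: 3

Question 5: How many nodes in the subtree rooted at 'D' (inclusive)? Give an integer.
Subtree rooted at D contains: A, D, G, H
Count = 4

Answer: 4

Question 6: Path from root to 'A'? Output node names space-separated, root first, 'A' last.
Answer: E C D A

Derivation:
Walk down from root: E -> C -> D -> A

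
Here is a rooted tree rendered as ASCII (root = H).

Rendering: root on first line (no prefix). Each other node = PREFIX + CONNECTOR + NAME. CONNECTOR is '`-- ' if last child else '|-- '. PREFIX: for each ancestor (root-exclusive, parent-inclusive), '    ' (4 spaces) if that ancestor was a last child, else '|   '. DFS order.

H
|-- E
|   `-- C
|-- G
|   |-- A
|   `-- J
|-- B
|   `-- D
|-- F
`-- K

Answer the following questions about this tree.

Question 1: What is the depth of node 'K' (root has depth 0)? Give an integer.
Path from root to K: H -> K
Depth = number of edges = 1

Answer: 1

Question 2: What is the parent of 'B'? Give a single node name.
Answer: H

Derivation:
Scan adjacency: B appears as child of H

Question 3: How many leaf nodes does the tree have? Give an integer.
Answer: 6

Derivation:
Leaves (nodes with no children): A, C, D, F, J, K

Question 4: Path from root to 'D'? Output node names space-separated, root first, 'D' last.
Walk down from root: H -> B -> D

Answer: H B D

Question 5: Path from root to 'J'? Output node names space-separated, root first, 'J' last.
Walk down from root: H -> G -> J

Answer: H G J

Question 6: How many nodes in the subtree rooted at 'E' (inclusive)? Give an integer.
Subtree rooted at E contains: C, E
Count = 2

Answer: 2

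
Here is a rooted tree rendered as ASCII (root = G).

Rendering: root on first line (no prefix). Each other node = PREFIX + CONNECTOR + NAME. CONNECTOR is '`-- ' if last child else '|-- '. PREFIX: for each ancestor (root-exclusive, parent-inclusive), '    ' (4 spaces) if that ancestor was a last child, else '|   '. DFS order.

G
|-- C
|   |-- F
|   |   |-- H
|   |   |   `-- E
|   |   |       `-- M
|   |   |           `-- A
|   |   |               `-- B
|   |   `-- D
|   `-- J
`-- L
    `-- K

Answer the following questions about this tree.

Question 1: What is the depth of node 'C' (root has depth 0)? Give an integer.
Path from root to C: G -> C
Depth = number of edges = 1

Answer: 1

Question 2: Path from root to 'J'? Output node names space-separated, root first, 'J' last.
Answer: G C J

Derivation:
Walk down from root: G -> C -> J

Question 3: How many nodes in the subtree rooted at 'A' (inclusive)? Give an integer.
Answer: 2

Derivation:
Subtree rooted at A contains: A, B
Count = 2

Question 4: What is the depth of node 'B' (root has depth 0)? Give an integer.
Answer: 7

Derivation:
Path from root to B: G -> C -> F -> H -> E -> M -> A -> B
Depth = number of edges = 7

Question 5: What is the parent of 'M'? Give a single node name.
Scan adjacency: M appears as child of E

Answer: E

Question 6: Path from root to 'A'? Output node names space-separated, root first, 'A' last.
Answer: G C F H E M A

Derivation:
Walk down from root: G -> C -> F -> H -> E -> M -> A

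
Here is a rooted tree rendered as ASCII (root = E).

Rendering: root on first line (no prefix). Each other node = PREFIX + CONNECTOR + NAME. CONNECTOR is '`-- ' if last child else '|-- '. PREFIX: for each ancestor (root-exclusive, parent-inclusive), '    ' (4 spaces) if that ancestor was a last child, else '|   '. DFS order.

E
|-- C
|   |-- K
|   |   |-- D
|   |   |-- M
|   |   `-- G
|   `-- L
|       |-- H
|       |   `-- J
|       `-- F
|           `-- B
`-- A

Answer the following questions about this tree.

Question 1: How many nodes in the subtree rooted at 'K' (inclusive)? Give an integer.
Answer: 4

Derivation:
Subtree rooted at K contains: D, G, K, M
Count = 4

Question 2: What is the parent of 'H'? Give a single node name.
Scan adjacency: H appears as child of L

Answer: L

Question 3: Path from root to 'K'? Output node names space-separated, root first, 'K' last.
Walk down from root: E -> C -> K

Answer: E C K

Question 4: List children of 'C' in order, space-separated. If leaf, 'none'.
Answer: K L

Derivation:
Node C's children (from adjacency): K, L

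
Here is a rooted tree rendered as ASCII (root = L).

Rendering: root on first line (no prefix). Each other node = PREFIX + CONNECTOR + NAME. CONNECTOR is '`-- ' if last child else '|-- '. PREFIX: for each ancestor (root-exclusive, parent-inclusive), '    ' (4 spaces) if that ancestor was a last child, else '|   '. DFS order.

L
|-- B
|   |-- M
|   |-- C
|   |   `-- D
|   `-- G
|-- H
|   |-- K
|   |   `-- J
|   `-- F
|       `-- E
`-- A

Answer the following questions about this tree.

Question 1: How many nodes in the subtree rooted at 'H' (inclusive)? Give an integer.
Answer: 5

Derivation:
Subtree rooted at H contains: E, F, H, J, K
Count = 5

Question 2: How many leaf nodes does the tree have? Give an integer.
Leaves (nodes with no children): A, D, E, G, J, M

Answer: 6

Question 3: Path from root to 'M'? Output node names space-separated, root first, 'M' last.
Walk down from root: L -> B -> M

Answer: L B M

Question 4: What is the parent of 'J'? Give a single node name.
Scan adjacency: J appears as child of K

Answer: K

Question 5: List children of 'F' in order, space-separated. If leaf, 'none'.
Answer: E

Derivation:
Node F's children (from adjacency): E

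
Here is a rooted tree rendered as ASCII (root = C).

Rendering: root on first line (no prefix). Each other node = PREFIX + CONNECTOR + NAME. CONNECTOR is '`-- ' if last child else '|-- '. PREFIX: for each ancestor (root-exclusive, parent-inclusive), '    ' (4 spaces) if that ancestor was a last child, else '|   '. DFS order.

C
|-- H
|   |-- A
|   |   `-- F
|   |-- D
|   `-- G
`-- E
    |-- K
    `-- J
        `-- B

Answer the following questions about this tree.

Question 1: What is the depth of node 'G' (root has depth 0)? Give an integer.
Answer: 2

Derivation:
Path from root to G: C -> H -> G
Depth = number of edges = 2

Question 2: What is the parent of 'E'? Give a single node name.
Scan adjacency: E appears as child of C

Answer: C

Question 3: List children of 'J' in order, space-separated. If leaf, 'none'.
Node J's children (from adjacency): B

Answer: B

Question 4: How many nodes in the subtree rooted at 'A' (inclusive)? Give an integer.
Answer: 2

Derivation:
Subtree rooted at A contains: A, F
Count = 2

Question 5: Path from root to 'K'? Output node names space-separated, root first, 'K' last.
Answer: C E K

Derivation:
Walk down from root: C -> E -> K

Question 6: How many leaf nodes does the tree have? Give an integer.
Leaves (nodes with no children): B, D, F, G, K

Answer: 5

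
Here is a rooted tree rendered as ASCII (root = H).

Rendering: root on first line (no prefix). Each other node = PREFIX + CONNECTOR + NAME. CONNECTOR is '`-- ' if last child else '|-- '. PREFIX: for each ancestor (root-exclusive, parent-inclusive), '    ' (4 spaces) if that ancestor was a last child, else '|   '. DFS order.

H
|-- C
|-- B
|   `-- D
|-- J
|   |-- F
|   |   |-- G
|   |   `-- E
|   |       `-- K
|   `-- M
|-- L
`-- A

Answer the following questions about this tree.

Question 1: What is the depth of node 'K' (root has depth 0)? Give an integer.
Path from root to K: H -> J -> F -> E -> K
Depth = number of edges = 4

Answer: 4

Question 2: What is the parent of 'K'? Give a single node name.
Scan adjacency: K appears as child of E

Answer: E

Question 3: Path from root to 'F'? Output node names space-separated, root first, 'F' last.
Answer: H J F

Derivation:
Walk down from root: H -> J -> F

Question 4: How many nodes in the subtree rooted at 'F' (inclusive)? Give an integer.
Answer: 4

Derivation:
Subtree rooted at F contains: E, F, G, K
Count = 4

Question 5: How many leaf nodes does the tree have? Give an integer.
Answer: 7

Derivation:
Leaves (nodes with no children): A, C, D, G, K, L, M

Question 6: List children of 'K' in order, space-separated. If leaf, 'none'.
Answer: none

Derivation:
Node K's children (from adjacency): (leaf)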